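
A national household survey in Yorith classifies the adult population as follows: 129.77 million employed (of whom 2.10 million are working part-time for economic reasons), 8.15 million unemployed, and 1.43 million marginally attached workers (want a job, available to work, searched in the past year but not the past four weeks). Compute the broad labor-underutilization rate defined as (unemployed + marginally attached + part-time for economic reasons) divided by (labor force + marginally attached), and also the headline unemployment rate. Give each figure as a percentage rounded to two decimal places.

Labor force = 129.77 + 8.15 = 137.92 million.
Numerator = 8.15 + 1.43 + 2.10 = 11.68 million.
Denominator = 137.92 + 1.43 = 139.35 million.
Broad rate = 11.68 / 139.35 = 8.38%.
Headline unemployment rate = 8.15 / 137.92 = 5.91%.

Broad underutilization rate ≈ 8.38%; headline unemployment rate ≈ 5.91%.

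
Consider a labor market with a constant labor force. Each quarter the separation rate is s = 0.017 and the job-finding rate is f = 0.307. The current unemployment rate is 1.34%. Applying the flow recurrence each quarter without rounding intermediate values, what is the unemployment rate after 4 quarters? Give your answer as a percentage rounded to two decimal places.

With a fixed labor force, u_{t+1} = u_t + s·(1−u_t) − f·u_t = u_t·(1−s−f) + s.
Here 1−s−f = 0.676 and s = 0.017.
u_1 = 0.013400 × 0.676 + 0.017 = 0.026058.
u_2 = 0.026058 × 0.676 + 0.017 = 0.034615.
u_3 = 0.034615 × 0.676 + 0.017 = 0.040400.
u_4 = 0.040400 × 0.676 + 0.017 = 0.044310.

Unemployment rate after four quarters ≈ 4.43%.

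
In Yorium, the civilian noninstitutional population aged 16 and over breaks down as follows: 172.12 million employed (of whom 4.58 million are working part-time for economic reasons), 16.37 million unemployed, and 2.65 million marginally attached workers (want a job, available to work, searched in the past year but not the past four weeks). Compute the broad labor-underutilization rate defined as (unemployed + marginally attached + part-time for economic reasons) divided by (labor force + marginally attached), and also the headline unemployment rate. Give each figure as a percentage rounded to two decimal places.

Broad underutilization rate ≈ 12.35%; headline unemployment rate ≈ 8.68%.

Labor force = 172.12 + 16.37 = 188.49 million.
Numerator = 16.37 + 2.65 + 4.58 = 23.60 million.
Denominator = 188.49 + 2.65 = 191.14 million.
Broad rate = 23.60 / 191.14 = 12.35%.
Headline unemployment rate = 16.37 / 188.49 = 8.68%.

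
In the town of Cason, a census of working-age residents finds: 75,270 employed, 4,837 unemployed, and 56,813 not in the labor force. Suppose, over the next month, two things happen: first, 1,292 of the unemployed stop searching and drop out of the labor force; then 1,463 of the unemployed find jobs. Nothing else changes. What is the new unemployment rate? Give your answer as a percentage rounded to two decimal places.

New unemployment rate ≈ 2.64%.

Initially, labor force = 75,270 + 4,837 = 80,107, so u = 4,837/80,107 = 6.04%.
After the first change, unemployed and labor force both fall by 1,292 → E = 75,270, U = 3,545, labor force = 78,815.
After the second change, unemployed falls and employed rises by 1,463; labor force unchanged → E = 76,733, U = 2,082, labor force = 78,815.
New unemployment rate = 2,082 / 78,815 = 2.64%.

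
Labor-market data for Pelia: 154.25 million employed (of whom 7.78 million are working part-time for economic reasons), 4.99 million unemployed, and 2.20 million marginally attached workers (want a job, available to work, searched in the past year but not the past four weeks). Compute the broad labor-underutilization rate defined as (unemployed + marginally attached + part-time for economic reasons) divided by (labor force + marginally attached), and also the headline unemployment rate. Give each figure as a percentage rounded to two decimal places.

Broad underutilization rate ≈ 9.27%; headline unemployment rate ≈ 3.13%.

Labor force = 154.25 + 4.99 = 159.24 million.
Numerator = 4.99 + 2.20 + 7.78 = 14.97 million.
Denominator = 159.24 + 2.20 = 161.44 million.
Broad rate = 14.97 / 161.44 = 9.27%.
Headline unemployment rate = 4.99 / 159.24 = 3.13%.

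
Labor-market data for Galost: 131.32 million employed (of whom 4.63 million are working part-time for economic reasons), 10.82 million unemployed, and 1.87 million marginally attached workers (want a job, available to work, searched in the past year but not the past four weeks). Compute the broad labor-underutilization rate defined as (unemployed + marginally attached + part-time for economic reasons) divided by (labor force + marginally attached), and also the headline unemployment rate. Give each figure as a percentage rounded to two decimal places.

Labor force = 131.32 + 10.82 = 142.14 million.
Numerator = 10.82 + 1.87 + 4.63 = 17.32 million.
Denominator = 142.14 + 1.87 = 144.01 million.
Broad rate = 17.32 / 144.01 = 12.03%.
Headline unemployment rate = 10.82 / 142.14 = 7.61%.

Broad underutilization rate ≈ 12.03%; headline unemployment rate ≈ 7.61%.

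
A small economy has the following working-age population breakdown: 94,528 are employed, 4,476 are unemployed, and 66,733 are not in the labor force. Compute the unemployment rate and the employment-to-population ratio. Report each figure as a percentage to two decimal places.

Labor force = employed + unemployed = 94,528 + 4,476 = 99,004.
Working-age population = 99,004 + 66,733 = 165,737.
Unemployment rate = 4,476 / 99,004 = 4.52%.
Employment-population ratio = 94,528 / 165,737 = 57.03%.

Unemployment rate ≈ 4.52%; employment-population ratio ≈ 57.03%.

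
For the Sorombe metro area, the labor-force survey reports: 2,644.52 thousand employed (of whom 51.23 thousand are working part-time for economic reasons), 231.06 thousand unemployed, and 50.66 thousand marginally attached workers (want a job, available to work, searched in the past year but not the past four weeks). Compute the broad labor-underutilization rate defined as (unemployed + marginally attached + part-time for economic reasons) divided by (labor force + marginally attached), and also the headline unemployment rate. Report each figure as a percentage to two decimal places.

Labor force = 2,644.52 + 231.06 = 2,875.58 thousand.
Numerator = 231.06 + 50.66 + 51.23 = 332.95 thousand.
Denominator = 2,875.58 + 50.66 = 2,926.24 thousand.
Broad rate = 332.95 / 2,926.24 = 11.38%.
Headline unemployment rate = 231.06 / 2,875.58 = 8.04%.

Broad underutilization rate ≈ 11.38%; headline unemployment rate ≈ 8.04%.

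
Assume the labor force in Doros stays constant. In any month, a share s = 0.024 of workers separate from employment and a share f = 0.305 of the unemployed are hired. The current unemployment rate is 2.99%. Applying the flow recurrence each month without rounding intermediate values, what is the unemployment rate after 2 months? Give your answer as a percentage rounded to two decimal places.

Unemployment rate after two months ≈ 5.36%.

With a fixed labor force, u_{t+1} = u_t + s·(1−u_t) − f·u_t = u_t·(1−s−f) + s.
Here 1−s−f = 0.671 and s = 0.024.
u_1 = 0.029900 × 0.671 + 0.024 = 0.044063.
u_2 = 0.044063 × 0.671 + 0.024 = 0.053566.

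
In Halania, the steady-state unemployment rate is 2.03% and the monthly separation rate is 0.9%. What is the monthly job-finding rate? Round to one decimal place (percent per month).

From u* = s/(s+f): f = s·(1−u)/u.
f = 0.9 × (1 − 0.0203) / 0.0203 = 0.8817 / 0.0203 ≈ 43.4% per month.

Job-finding rate ≈ 43.4% per month.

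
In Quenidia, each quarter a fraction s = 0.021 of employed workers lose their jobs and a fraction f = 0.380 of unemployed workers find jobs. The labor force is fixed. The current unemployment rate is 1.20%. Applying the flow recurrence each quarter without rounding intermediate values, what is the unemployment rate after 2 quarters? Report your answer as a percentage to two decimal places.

With a fixed labor force, u_{t+1} = u_t + s·(1−u_t) − f·u_t = u_t·(1−s−f) + s.
Here 1−s−f = 0.599 and s = 0.021.
u_1 = 0.012000 × 0.599 + 0.021 = 0.028188.
u_2 = 0.028188 × 0.599 + 0.021 = 0.037885.

Unemployment rate after two quarters ≈ 3.79%.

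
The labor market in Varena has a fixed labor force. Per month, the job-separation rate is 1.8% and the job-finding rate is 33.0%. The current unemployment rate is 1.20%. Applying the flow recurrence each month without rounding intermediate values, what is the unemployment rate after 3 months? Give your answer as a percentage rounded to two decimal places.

With a fixed labor force, u_{t+1} = u_t + s·(1−u_t) − f·u_t = u_t·(1−s−f) + s.
Here 1−s−f = 0.652 and s = 0.018.
u_1 = 0.012000 × 0.652 + 0.018 = 0.025824.
u_2 = 0.025824 × 0.652 + 0.018 = 0.034837.
u_3 = 0.034837 × 0.652 + 0.018 = 0.040714.

Unemployment rate after three months ≈ 4.07%.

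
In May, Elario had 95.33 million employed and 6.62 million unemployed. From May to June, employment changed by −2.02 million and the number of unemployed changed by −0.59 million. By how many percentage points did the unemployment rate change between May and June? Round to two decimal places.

May: labor force = 95.33 + 6.62 = 101.95; u = 6.62/101.95 = 6.49%.
June: labor force = 93.31 + 6.03 = 99.34; u = 6.03/99.34 = 6.07%.
Change = 6.07% − 6.49% = −0.42 pp.

The unemployment rate changed by −0.42 percentage points.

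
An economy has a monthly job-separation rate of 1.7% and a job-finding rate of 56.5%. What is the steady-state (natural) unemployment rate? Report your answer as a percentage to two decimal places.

Steady-state unemployment rate ≈ 2.92%.

At steady state the flows balance: s·E = f·U, so U/(E+U) = s/(s+f).
u* = 1.7 / (1.7 + 56.5) = 1.7 / 58.20 = 2.92%.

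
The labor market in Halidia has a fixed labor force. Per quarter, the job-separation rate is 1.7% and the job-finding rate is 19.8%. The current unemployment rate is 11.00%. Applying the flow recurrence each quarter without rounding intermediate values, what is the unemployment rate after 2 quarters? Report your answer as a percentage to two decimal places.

With a fixed labor force, u_{t+1} = u_t + s·(1−u_t) − f·u_t = u_t·(1−s−f) + s.
Here 1−s−f = 0.785 and s = 0.017.
u_1 = 0.110000 × 0.785 + 0.017 = 0.103350.
u_2 = 0.103350 × 0.785 + 0.017 = 0.098130.

Unemployment rate after two quarters ≈ 9.81%.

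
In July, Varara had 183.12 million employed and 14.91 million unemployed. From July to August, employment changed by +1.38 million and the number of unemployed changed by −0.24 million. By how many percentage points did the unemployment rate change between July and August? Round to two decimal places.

July: labor force = 183.12 + 14.91 = 198.03; u = 14.91/198.03 = 7.53%.
August: labor force = 184.50 + 14.67 = 199.17; u = 14.67/199.17 = 7.37%.
Change = 7.37% − 7.53% = −0.16 pp.

The unemployment rate changed by −0.16 percentage points.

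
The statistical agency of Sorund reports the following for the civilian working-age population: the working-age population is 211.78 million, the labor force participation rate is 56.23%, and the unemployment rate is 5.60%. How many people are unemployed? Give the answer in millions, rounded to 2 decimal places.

Labor force = 0.5623 × 211.78 = 119.08 million.
Unemployed = 0.0560 × 119.08 ≈ 6.67 million.

About 6.67 million are unemployed.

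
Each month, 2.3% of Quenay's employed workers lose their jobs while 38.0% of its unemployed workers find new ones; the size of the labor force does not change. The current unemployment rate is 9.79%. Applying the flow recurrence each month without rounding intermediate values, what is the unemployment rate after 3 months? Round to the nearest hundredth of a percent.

With a fixed labor force, u_{t+1} = u_t + s·(1−u_t) − f·u_t = u_t·(1−s−f) + s.
Here 1−s−f = 0.597 and s = 0.023.
u_1 = 0.097900 × 0.597 + 0.023 = 0.081446.
u_2 = 0.081446 × 0.597 + 0.023 = 0.071623.
u_3 = 0.071623 × 0.597 + 0.023 = 0.065759.

Unemployment rate after three months ≈ 6.58%.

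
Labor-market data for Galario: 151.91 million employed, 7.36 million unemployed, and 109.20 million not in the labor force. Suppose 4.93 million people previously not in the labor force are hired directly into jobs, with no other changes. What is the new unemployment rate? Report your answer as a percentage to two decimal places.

New unemployment rate ≈ 4.48%.

Initially, labor force = 151.91 + 7.36 = 159.27 million, so u = 7.36/159.27 = 4.62%.
After the change, employed and labor force both rise by 4.93; unemployed unchanged → E = 156.84, U = 7.36, labor force = 164.20 million.
New unemployment rate = 7.36 / 164.20 = 4.48%.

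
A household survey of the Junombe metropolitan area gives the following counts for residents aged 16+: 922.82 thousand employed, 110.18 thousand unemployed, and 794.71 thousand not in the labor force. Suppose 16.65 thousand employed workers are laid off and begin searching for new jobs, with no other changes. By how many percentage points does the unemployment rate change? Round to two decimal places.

The unemployment rate changes by +1.61 percentage points.

Initially, labor force = 922.82 + 110.18 = 1,033.00 thousand, so u = 110.18/1,033.00 = 10.67%.
After the change, employed falls and unemployed rises by 16.65; labor force unchanged → E = 906.17, U = 126.83, labor force = 1,033.00 thousand.
New unemployment rate = 126.83 / 1,033.00 = 12.28%.
Change = 12.28% − 10.67% = +1.61 percentage points.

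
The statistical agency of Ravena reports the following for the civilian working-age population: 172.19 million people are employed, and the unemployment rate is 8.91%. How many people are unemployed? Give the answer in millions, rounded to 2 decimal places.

Let U be the number unemployed. The labor force is E + U, and U/(E+U) = 0.0891.
So U = 0.0891 × 172.19 / (1 − 0.0891) = 15.3421 / 0.9109 ≈ 16.84 million.

About 16.84 million are unemployed.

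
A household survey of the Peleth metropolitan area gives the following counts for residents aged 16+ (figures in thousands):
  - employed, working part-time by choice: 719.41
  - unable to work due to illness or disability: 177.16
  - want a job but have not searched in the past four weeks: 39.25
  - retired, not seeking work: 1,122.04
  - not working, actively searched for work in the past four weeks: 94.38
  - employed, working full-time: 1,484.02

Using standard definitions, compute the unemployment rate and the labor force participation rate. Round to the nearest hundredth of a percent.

Employed = 719.41 + 1,484.02 = 2,203.43 thousand.
Unemployed = 94.38 thousand.
Labor force = 2,203.43 + 94.38 = 2,297.81 thousand.
Not in labor force = 177.16 + 39.25 + 1,122.04 = 1,338.45 thousand (those not working and not actively searching are outside the labor force — including those who want a job but have given up searching).
Civilian working-age population = 2,297.81 + 1,338.45 = 3,636.26 thousand.
Unemployment rate = 94.38 / 2,297.81 = 4.11%.
Labor force participation rate = 2,297.81 / 3,636.26 = 63.19%.

Unemployment rate ≈ 4.11%; labor force participation rate ≈ 63.19%.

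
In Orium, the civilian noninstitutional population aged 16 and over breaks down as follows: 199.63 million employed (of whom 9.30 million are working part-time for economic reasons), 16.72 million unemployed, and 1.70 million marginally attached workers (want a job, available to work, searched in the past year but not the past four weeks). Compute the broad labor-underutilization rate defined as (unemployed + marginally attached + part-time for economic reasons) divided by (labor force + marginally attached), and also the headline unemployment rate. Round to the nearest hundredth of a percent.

Labor force = 199.63 + 16.72 = 216.35 million.
Numerator = 16.72 + 1.70 + 9.30 = 27.72 million.
Denominator = 216.35 + 1.70 = 218.05 million.
Broad rate = 27.72 / 218.05 = 12.71%.
Headline unemployment rate = 16.72 / 216.35 = 7.73%.

Broad underutilization rate ≈ 12.71%; headline unemployment rate ≈ 7.73%.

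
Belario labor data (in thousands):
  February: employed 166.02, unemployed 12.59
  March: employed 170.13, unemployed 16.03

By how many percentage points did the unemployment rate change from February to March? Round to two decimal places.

February: labor force = 166.02 + 12.59 = 178.61; u = 12.59/178.61 = 7.05%.
March: labor force = 170.13 + 16.03 = 186.16; u = 16.03/186.16 = 8.61%.
Change = 8.61% − 7.05% = +1.56 pp.

The unemployment rate changed by +1.56 percentage points.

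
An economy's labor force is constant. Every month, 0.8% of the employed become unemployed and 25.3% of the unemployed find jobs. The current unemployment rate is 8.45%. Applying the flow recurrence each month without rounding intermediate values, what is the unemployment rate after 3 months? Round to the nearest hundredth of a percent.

With a fixed labor force, u_{t+1} = u_t + s·(1−u_t) − f·u_t = u_t·(1−s−f) + s.
Here 1−s−f = 0.739 and s = 0.008.
u_1 = 0.084500 × 0.739 + 0.008 = 0.070445.
u_2 = 0.070445 × 0.739 + 0.008 = 0.060059.
u_3 = 0.060059 × 0.739 + 0.008 = 0.052384.

Unemployment rate after three months ≈ 5.24%.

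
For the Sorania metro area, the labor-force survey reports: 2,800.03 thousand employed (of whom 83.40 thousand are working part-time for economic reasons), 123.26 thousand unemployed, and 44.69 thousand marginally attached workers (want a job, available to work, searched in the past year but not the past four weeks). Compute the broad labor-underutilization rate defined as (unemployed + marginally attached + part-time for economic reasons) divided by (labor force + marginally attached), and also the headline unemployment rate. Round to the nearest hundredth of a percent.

Broad underutilization rate ≈ 8.47%; headline unemployment rate ≈ 4.22%.

Labor force = 2,800.03 + 123.26 = 2,923.29 thousand.
Numerator = 123.26 + 44.69 + 83.40 = 251.35 thousand.
Denominator = 2,923.29 + 44.69 = 2,967.98 thousand.
Broad rate = 251.35 / 2,967.98 = 8.47%.
Headline unemployment rate = 123.26 / 2,923.29 = 4.22%.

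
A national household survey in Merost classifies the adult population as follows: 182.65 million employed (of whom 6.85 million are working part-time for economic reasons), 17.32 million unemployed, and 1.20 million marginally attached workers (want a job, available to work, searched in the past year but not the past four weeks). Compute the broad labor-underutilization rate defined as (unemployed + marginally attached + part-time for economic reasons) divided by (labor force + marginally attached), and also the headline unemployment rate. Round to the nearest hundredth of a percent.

Broad underutilization rate ≈ 12.61%; headline unemployment rate ≈ 8.66%.

Labor force = 182.65 + 17.32 = 199.97 million.
Numerator = 17.32 + 1.20 + 6.85 = 25.37 million.
Denominator = 199.97 + 1.20 = 201.17 million.
Broad rate = 25.37 / 201.17 = 12.61%.
Headline unemployment rate = 17.32 / 199.97 = 8.66%.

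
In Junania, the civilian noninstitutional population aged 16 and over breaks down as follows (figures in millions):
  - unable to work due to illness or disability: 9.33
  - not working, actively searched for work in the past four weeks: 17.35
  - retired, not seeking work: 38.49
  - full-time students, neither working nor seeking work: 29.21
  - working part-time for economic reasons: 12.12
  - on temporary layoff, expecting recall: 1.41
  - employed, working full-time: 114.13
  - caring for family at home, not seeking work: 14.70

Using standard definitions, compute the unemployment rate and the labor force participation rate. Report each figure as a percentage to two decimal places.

Unemployment rate ≈ 12.94%; labor force participation rate ≈ 61.25%.

Employed = 12.12 + 114.13 = 126.25 million (anyone who worked, including part-time for economic reasons, counts as employed).
Unemployed = 17.35 + 1.41 = 18.76 million (jobless and actively searching, or on temporary layoff).
Labor force = 126.25 + 18.76 = 145.01 million.
Not in labor force = 9.33 + 38.49 + 29.21 + 14.70 = 91.73 million (those not working and not actively searching are outside the labor force).
Civilian working-age population = 145.01 + 91.73 = 236.74 million.
Unemployment rate = 18.76 / 145.01 = 12.94%.
Labor force participation rate = 145.01 / 236.74 = 61.25%.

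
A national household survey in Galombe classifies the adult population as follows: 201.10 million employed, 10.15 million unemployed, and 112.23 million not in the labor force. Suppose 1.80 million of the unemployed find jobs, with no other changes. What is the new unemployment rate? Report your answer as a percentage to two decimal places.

New unemployment rate ≈ 3.95%.

Initially, labor force = 201.10 + 10.15 = 211.25 million, so u = 10.15/211.25 = 4.80%.
After the change, unemployed falls and employed rises by 1.80; labor force unchanged → E = 202.90, U = 8.35, labor force = 211.25 million.
New unemployment rate = 8.35 / 211.25 = 3.95%.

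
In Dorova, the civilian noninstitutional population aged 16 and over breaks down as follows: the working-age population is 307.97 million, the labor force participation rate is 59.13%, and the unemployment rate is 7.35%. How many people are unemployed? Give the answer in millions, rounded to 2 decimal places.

Labor force = 0.5913 × 307.97 = 182.10 million.
Unemployed = 0.0735 × 182.10 ≈ 13.38 million.

About 13.38 million are unemployed.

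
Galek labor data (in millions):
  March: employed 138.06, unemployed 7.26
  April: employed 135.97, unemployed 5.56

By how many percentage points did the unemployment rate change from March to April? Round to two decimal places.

The unemployment rate changed by −1.07 percentage points.

March: labor force = 138.06 + 7.26 = 145.32; u = 7.26/145.32 = 5.00%.
April: labor force = 135.97 + 5.56 = 141.53; u = 5.56/141.53 = 3.93%.
Change = 3.93% − 5.00% = −1.07 pp.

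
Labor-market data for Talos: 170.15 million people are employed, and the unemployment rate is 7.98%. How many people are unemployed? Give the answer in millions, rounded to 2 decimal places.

About 14.76 million are unemployed.

Let U be the number unemployed. The labor force is E + U, and U/(E+U) = 0.0798.
So U = 0.0798 × 170.15 / (1 − 0.0798) = 13.5780 / 0.9202 ≈ 14.76 million.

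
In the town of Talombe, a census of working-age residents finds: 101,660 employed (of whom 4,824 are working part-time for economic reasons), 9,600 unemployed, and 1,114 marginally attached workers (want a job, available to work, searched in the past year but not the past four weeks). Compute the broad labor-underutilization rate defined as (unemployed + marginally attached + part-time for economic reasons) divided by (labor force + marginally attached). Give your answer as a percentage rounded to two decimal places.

Broad underutilization rate ≈ 13.83%.

Labor force = 101,660 + 9,600 = 111,260.
Numerator = 9,600 + 1,114 + 4,824 = 15,538.
Denominator = 111,260 + 1,114 = 112,374.
Broad rate = 15,538 / 112,374 = 13.83%.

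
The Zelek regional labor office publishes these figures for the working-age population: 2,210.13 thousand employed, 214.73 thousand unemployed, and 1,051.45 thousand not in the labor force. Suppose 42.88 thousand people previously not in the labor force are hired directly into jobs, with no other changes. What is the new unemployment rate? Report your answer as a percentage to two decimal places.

Initially, labor force = 2,210.13 + 214.73 = 2,424.86 thousand, so u = 214.73/2,424.86 = 8.86%.
After the change, employed and labor force both rise by 42.88; unemployed unchanged → E = 2,253.01, U = 214.73, labor force = 2,467.74 thousand.
New unemployment rate = 214.73 / 2,467.74 = 8.70%.

New unemployment rate ≈ 8.70%.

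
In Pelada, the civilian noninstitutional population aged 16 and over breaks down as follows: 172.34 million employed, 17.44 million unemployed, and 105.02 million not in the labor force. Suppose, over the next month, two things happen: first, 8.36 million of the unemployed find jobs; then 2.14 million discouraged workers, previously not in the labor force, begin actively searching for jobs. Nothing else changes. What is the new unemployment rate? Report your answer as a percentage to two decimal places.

New unemployment rate ≈ 5.85%.

Initially, labor force = 172.34 + 17.44 = 189.78 million, so u = 17.44/189.78 = 9.19%.
After the first change, unemployed falls and employed rises by 8.36; labor force unchanged → E = 180.70, U = 9.08, labor force = 189.78 million.
After the second change, unemployed and labor force both rise by 2.14 → E = 180.70, U = 11.22, labor force = 191.92 million.
New unemployment rate = 11.22 / 191.92 = 5.85%.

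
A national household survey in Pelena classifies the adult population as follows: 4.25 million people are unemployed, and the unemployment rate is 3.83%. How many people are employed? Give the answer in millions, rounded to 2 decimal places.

About 106.72 million are employed.

Labor force = U / u = 4.25 / 0.0383 ≈ 110.97 million.
Employed = labor force − unemployed = 110.97 − 4.25 = 106.72 million.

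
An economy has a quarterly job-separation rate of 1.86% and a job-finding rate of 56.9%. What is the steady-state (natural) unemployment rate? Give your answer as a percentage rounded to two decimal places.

Steady-state unemployment rate ≈ 3.17%.

At steady state the flows balance: s·E = f·U, so U/(E+U) = s/(s+f).
u* = 1.86 / (1.86 + 56.9) = 1.86 / 58.76 = 3.17%.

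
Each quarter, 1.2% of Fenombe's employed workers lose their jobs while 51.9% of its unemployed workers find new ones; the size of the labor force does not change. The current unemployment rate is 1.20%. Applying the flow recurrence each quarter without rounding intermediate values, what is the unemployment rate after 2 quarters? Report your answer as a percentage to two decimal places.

Unemployment rate after two quarters ≈ 2.03%.

With a fixed labor force, u_{t+1} = u_t + s·(1−u_t) − f·u_t = u_t·(1−s−f) + s.
Here 1−s−f = 0.469 and s = 0.012.
u_1 = 0.012000 × 0.469 + 0.012 = 0.017628.
u_2 = 0.017628 × 0.469 + 0.012 = 0.020268.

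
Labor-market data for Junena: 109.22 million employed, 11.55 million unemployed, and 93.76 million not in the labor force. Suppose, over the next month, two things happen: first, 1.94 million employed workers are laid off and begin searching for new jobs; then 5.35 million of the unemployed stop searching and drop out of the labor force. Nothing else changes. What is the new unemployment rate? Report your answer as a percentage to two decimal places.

Initially, labor force = 109.22 + 11.55 = 120.77 million, so u = 11.55/120.77 = 9.56%.
After the first change, employed falls and unemployed rises by 1.94; labor force unchanged → E = 107.28, U = 13.49, labor force = 120.77 million.
After the second change, unemployed and labor force both fall by 5.35 → E = 107.28, U = 8.14, labor force = 115.42 million.
New unemployment rate = 8.14 / 115.42 = 7.05%.

New unemployment rate ≈ 7.05%.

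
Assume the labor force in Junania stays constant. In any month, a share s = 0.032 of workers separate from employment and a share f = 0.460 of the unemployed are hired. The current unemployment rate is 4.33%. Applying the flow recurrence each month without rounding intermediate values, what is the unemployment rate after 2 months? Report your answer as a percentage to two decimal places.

Unemployment rate after two months ≈ 5.94%.

With a fixed labor force, u_{t+1} = u_t + s·(1−u_t) − f·u_t = u_t·(1−s−f) + s.
Here 1−s−f = 0.508 and s = 0.032.
u_1 = 0.043300 × 0.508 + 0.032 = 0.053996.
u_2 = 0.053996 × 0.508 + 0.032 = 0.059430.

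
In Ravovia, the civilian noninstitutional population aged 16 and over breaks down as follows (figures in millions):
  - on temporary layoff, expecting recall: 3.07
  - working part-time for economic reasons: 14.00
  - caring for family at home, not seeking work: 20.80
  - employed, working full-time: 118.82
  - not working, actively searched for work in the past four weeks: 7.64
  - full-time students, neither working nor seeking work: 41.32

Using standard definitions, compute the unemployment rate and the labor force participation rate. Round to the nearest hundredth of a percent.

Unemployment rate ≈ 7.46%; labor force participation rate ≈ 69.79%.

Employed = 14.00 + 118.82 = 132.82 million (anyone who worked, including part-time for economic reasons, counts as employed).
Unemployed = 3.07 + 7.64 = 10.71 million (jobless and actively searching, or on temporary layoff).
Labor force = 132.82 + 10.71 = 143.53 million.
Not in labor force = 20.80 + 41.32 = 62.12 million (those not working and not actively searching are outside the labor force).
Civilian working-age population = 143.53 + 62.12 = 205.65 million.
Unemployment rate = 10.71 / 143.53 = 7.46%.
Labor force participation rate = 143.53 / 205.65 = 69.79%.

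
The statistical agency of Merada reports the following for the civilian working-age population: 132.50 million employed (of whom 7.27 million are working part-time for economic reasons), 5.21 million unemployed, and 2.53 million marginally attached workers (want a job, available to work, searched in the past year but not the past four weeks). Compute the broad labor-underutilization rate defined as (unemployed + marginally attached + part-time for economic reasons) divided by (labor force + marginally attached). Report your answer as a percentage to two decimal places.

Labor force = 132.50 + 5.21 = 137.71 million.
Numerator = 5.21 + 2.53 + 7.27 = 15.01 million.
Denominator = 137.71 + 2.53 = 140.24 million.
Broad rate = 15.01 / 140.24 = 10.70%.

Broad underutilization rate ≈ 10.70%.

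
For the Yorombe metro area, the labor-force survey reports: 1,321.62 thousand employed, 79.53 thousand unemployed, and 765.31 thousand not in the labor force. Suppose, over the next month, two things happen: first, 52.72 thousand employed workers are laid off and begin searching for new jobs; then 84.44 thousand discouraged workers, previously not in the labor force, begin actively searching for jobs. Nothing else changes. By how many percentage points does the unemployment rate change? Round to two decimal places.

Initially, labor force = 1,321.62 + 79.53 = 1,401.15 thousand, so u = 79.53/1,401.15 = 5.68%.
After the first change, employed falls and unemployed rises by 52.72; labor force unchanged → E = 1,268.90, U = 132.25, labor force = 1,401.15 thousand.
After the second change, unemployed and labor force both rise by 84.44 → E = 1,268.90, U = 216.69, labor force = 1,485.59 thousand.
New unemployment rate = 216.69 / 1,485.59 = 14.59%.
Change = 14.59% − 5.68% = +8.91 percentage points.

The unemployment rate changes by +8.91 percentage points.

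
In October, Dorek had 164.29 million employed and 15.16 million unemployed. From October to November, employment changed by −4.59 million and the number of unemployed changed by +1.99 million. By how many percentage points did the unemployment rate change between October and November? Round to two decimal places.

October: labor force = 164.29 + 15.16 = 179.45; u = 15.16/179.45 = 8.45%.
November: labor force = 159.70 + 17.15 = 176.85; u = 17.15/176.85 = 9.70%.
Change = 9.70% − 8.45% = +1.25 pp.

The unemployment rate changed by +1.25 percentage points.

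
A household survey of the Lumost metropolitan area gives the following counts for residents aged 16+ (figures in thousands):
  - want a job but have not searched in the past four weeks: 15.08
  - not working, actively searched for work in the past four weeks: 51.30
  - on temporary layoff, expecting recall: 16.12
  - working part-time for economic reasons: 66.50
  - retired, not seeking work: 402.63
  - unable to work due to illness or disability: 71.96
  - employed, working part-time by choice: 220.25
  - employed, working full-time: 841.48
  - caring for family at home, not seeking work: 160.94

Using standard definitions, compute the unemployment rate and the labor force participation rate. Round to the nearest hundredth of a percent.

Employed = 66.50 + 220.25 + 841.48 = 1,128.23 thousand (anyone who worked, including part-time for economic reasons, counts as employed).
Unemployed = 51.30 + 16.12 = 67.42 thousand (jobless and actively searching, or on temporary layoff).
Labor force = 1,128.23 + 67.42 = 1,195.65 thousand.
Not in labor force = 15.08 + 402.63 + 71.96 + 160.94 = 650.61 thousand (those not working and not actively searching are outside the labor force — including those who want a job but have given up searching).
Civilian working-age population = 1,195.65 + 650.61 = 1,846.26 thousand.
Unemployment rate = 67.42 / 1,195.65 = 5.64%.
Labor force participation rate = 1,195.65 / 1,846.26 = 64.76%.

Unemployment rate ≈ 5.64%; labor force participation rate ≈ 64.76%.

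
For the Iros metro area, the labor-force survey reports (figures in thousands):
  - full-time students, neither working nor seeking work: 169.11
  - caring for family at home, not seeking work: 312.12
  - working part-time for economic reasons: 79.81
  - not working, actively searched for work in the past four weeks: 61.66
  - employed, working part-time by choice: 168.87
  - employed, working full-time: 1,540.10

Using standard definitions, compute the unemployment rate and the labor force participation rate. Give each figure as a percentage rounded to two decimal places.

Employed = 79.81 + 168.87 + 1,540.10 = 1,788.78 thousand (anyone who worked, including part-time for economic reasons, counts as employed).
Unemployed = 61.66 thousand.
Labor force = 1,788.78 + 61.66 = 1,850.44 thousand.
Not in labor force = 169.11 + 312.12 = 481.23 thousand (those not working and not actively searching are outside the labor force).
Civilian working-age population = 1,850.44 + 481.23 = 2,331.67 thousand.
Unemployment rate = 61.66 / 1,850.44 = 3.33%.
Labor force participation rate = 1,850.44 / 2,331.67 = 79.36%.

Unemployment rate ≈ 3.33%; labor force participation rate ≈ 79.36%.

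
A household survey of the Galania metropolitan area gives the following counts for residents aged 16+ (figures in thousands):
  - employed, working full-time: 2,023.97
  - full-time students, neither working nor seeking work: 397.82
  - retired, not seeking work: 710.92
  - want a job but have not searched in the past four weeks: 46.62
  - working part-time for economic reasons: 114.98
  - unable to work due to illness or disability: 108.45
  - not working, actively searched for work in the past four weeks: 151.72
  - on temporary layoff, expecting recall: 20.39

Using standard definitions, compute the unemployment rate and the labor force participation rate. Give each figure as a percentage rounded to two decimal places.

Unemployment rate ≈ 7.45%; labor force participation rate ≈ 64.65%.

Employed = 2,023.97 + 114.98 = 2,138.95 thousand (anyone who worked, including part-time for economic reasons, counts as employed).
Unemployed = 151.72 + 20.39 = 172.11 thousand (jobless and actively searching, or on temporary layoff).
Labor force = 2,138.95 + 172.11 = 2,311.06 thousand.
Not in labor force = 397.82 + 710.92 + 46.62 + 108.45 = 1,263.81 thousand (those not working and not actively searching are outside the labor force — including those who want a job but have given up searching).
Civilian working-age population = 2,311.06 + 1,263.81 = 3,574.87 thousand.
Unemployment rate = 172.11 / 2,311.06 = 7.45%.
Labor force participation rate = 2,311.06 / 3,574.87 = 64.65%.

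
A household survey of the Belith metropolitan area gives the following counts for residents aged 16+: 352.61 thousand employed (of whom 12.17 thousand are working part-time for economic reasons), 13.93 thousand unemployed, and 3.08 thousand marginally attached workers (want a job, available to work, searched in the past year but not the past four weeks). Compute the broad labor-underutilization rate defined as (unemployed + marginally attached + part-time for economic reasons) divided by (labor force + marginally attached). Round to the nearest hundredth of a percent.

Labor force = 352.61 + 13.93 = 366.54 thousand.
Numerator = 13.93 + 3.08 + 12.17 = 29.18 thousand.
Denominator = 366.54 + 3.08 = 369.62 thousand.
Broad rate = 29.18 / 369.62 = 7.89%.

Broad underutilization rate ≈ 7.89%.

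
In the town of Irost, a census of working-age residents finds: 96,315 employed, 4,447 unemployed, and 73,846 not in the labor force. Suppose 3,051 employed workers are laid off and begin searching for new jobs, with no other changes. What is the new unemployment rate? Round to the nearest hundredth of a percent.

New unemployment rate ≈ 7.44%.

Initially, labor force = 96,315 + 4,447 = 100,762, so u = 4,447/100,762 = 4.41%.
After the change, employed falls and unemployed rises by 3,051; labor force unchanged → E = 93,264, U = 7,498, labor force = 100,762.
New unemployment rate = 7,498 / 100,762 = 7.44%.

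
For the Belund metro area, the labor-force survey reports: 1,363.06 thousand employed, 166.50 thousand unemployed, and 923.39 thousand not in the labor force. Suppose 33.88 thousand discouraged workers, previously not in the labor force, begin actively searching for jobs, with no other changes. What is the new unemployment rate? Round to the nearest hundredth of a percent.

Initially, labor force = 1,363.06 + 166.50 = 1,529.56 thousand, so u = 166.50/1,529.56 = 10.89%.
After the change, unemployed and labor force both rise by 33.88 → E = 1,363.06, U = 200.38, labor force = 1,563.44 thousand.
New unemployment rate = 200.38 / 1,563.44 = 12.82%.

New unemployment rate ≈ 12.82%.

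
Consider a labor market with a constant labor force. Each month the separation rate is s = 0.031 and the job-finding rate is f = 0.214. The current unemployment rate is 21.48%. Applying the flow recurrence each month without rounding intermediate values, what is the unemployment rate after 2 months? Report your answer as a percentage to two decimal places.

Unemployment rate after two months ≈ 17.68%.

With a fixed labor force, u_{t+1} = u_t + s·(1−u_t) − f·u_t = u_t·(1−s−f) + s.
Here 1−s−f = 0.755 and s = 0.031.
u_1 = 0.214800 × 0.755 + 0.031 = 0.193174.
u_2 = 0.193174 × 0.755 + 0.031 = 0.176846.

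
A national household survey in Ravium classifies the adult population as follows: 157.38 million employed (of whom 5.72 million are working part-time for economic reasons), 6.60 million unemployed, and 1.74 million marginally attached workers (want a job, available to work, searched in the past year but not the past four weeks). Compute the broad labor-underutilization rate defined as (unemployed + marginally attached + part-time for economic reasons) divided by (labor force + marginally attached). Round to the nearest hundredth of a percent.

Labor force = 157.38 + 6.60 = 163.98 million.
Numerator = 6.60 + 1.74 + 5.72 = 14.06 million.
Denominator = 163.98 + 1.74 = 165.72 million.
Broad rate = 14.06 / 165.72 = 8.48%.

Broad underutilization rate ≈ 8.48%.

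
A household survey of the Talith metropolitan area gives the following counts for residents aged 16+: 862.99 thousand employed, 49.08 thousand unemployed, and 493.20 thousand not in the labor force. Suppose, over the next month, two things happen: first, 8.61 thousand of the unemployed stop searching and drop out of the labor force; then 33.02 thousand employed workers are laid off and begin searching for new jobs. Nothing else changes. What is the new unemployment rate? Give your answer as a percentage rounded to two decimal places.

Initially, labor force = 862.99 + 49.08 = 912.07 thousand, so u = 49.08/912.07 = 5.38%.
After the first change, unemployed and labor force both fall by 8.61 → E = 862.99, U = 40.47, labor force = 903.46 thousand.
After the second change, employed falls and unemployed rises by 33.02; labor force unchanged → E = 829.97, U = 73.49, labor force = 903.46 thousand.
New unemployment rate = 73.49 / 903.46 = 8.13%.

New unemployment rate ≈ 8.13%.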